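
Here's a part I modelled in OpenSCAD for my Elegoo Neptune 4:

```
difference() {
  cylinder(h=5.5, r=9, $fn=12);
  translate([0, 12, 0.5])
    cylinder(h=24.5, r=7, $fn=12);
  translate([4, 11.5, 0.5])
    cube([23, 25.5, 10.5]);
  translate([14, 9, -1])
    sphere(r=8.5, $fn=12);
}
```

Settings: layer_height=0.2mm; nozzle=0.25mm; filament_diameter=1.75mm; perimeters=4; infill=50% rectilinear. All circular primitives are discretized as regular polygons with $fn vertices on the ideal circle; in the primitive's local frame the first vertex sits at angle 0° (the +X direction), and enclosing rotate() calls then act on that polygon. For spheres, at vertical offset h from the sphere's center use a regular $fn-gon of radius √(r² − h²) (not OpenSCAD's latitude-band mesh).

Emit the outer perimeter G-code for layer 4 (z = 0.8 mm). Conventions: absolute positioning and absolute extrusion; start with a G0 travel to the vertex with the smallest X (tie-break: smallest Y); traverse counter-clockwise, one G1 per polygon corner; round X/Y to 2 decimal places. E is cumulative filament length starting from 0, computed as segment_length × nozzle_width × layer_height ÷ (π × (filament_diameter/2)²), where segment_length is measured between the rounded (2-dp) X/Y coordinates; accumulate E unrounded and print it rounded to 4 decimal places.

At z = 0.8 mm: the r=9 cylinder contributes a regular 12-gon of circumradius 9; the cylinder at (0, 12): section is a regular 12-gon, circumradius r=7; the 23×25.5 cube at (4, 11.5) contributes its full rectangle; the r=8.5 sphere at (14, 9) slices to a regular 12-gon of circumradius 8.307 (√(r²−h²) with h=1.8 from center); Taking the first minus the rest: starting from the r=9 cylinder, the r=7 cylinder at (0, 12) partially overlaps it — only the 24.78 mm² overlap (of its 147.00 mm²) is removed, clipping the outline; the 23×25.5 cube at (4, 11.5) misses the remaining region (no effect); the r=8.5 sphere at (14, 9) partially overlaps it — only the 0.79 mm² overlap (of its 207.03 mm²) is removed, clipping the outline — 1 connected region. The outline is a single polygon with 16 vertices. Extrusion per mm of travel: 0.25 × 0.2 / (π × 0.875²) = 0.020788. Accumulating E over each segment gives final E = 1.1778.

G0 X-9.00 Y0.00 Z0.80
G1 X-7.79 Y-4.50 E0.0969
G1 X-4.50 Y-7.79 E0.1936
G1 X0.00 Y-9.00 E0.2905
G1 X4.50 Y-7.79 E0.3873
G1 X7.79 Y-4.50 E0.4840
G1 X9.00 Y0.00 E0.5809
G1 X8.03 Y3.62 E0.6588
G1 X6.81 Y4.85 E0.6948
G1 X6.57 Y5.72 E0.7136
G1 X4.93 Y7.37 E0.7619
G1 X3.50 Y5.94 E0.8040
G1 X0.00 Y5.00 E0.8793
G1 X-3.50 Y5.94 E0.9547
G1 X-4.93 Y7.37 E0.9967
G1 X-7.79 Y4.50 E1.0809
G1 X-9.00 Y0.00 E1.1778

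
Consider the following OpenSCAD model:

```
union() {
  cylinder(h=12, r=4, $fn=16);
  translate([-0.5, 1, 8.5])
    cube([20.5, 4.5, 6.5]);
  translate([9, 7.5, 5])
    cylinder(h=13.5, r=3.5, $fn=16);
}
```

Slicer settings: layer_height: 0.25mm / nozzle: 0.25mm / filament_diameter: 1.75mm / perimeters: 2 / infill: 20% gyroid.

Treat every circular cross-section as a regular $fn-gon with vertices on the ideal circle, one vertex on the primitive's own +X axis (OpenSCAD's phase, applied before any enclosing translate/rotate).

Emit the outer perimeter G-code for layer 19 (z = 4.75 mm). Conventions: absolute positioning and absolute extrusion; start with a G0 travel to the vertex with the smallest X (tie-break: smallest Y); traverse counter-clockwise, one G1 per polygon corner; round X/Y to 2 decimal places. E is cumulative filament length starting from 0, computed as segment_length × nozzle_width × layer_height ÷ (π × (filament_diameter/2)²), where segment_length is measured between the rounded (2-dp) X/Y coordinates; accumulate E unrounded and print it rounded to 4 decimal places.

G0 X-4.00 Y0.00 Z4.75
G1 X-3.70 Y-1.53 E0.0405
G1 X-2.83 Y-2.83 E0.0812
G1 X-1.53 Y-3.70 E0.1218
G1 X0.00 Y-4.00 E0.1623
G1 X1.53 Y-3.70 E0.2028
G1 X2.83 Y-2.83 E0.2435
G1 X3.70 Y-1.53 E0.2841
G1 X4.00 Y0.00 E0.3246
G1 X3.70 Y1.53 E0.3652
G1 X2.83 Y2.83 E0.4058
G1 X1.53 Y3.70 E0.4464
G1 X0.00 Y4.00 E0.4870
G1 X-1.53 Y3.70 E0.5275
G1 X-2.83 Y2.83 E0.5681
G1 X-3.70 Y1.53 E0.6088
G1 X-4.00 Y0.00 E0.6493

At z = 4.75 mm: the r=4 cylinder contributes a regular 16-gon of circumradius 4; the cube at (-0.5, 1) does not reach this height (z outside [8.5, 15]); the cylinder at (9, 7.5) is not intersected at this z (z outside [5, 18.5]); Merging all regions: only the r=4 cylinder is present, so the union is just that shape — 1 connected region. The outline is a single polygon with 16 vertices. Extrusion per mm of travel: 0.25 × 0.25 / (π × 0.875²) = 0.025984. Accumulating E over each segment gives final E = 0.6493.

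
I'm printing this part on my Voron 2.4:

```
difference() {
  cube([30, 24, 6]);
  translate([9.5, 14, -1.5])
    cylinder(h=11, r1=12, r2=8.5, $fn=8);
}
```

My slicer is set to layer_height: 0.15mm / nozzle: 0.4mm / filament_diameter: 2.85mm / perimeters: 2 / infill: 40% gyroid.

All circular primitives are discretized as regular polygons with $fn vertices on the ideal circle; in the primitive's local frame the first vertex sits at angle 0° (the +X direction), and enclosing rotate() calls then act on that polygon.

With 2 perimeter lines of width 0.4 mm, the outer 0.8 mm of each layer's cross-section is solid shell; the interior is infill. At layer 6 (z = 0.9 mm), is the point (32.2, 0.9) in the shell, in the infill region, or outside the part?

At z = 0.9 mm: the 30×24 cube contributes its full rectangle; the cone at (9.5, 14) (r1=12→r2=8.5) has section circumradius 11.236 here — a regular 8-gon; Subtracting the remaining from the first: starting from the 30×24 cube, the cone at (9.5, 14) partially overlaps it — only the 346.14 mm² overlap (of its 357.11 mm²) is removed, clipping the outline — 2 connected regions. Overall, the cross-section has 2 separate islands. The nearest boundary edge runs (30.00, 24.00)→(30.00, 0.00); distance from the point to it = 2.20 mm. The point is not inside any of the regions above, so it lies outside the cross-section (2.20 mm from the nearest boundary).

outside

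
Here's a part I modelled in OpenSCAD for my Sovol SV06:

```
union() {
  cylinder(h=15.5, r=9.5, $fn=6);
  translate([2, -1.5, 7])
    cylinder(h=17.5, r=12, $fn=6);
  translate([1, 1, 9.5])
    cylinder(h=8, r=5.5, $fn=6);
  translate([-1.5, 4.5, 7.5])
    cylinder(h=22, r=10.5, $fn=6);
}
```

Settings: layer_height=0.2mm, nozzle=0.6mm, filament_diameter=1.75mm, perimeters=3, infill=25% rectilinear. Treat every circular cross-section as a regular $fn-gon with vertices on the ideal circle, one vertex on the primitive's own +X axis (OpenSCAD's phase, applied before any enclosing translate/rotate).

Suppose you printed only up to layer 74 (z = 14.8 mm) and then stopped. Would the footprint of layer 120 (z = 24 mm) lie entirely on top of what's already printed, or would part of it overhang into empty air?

Compare the two slices. At z = 14.8: the r=9.5 cylinder contributes a regular 6-gon of circumradius 9.5 (area = (6/2)·9.500²·sin(360°/6) = 234.48 mm²); the r=12 cylinder at (2, -1.5) gives a regular 6-gon of circumradius 12 (constant along its height) (area = (6/2)·12.000²·sin(360°/6) = 374.12 mm²); the r=5.5 cylinder at (1, 1) contributes a regular 6-gon of circumradius 5.5 (area = (6/2)·5.500²·sin(360°/6) = 78.59 mm²); the r=10.5 cylinder at (-1.5, 4.5) contributes a regular 6-gon of circumradius 10.5 (area = (6/2)·10.500²·sin(360°/6) = 286.44 mm²); Combining (union): the regions partially overlap — summed areas 973.63 mm² minus the doubly-counted overlap 500.43 mm² gives 473.20 mm² — area = 473.20 mm². At z = 24: the cylinder does not reach this height (z outside [0, 15.5]); the r=12 cylinder at (2, -1.5) contributes a regular 6-gon of circumradius 12 (area = (6/2)·12.000²·sin(360°/6) = 374.12 mm²); the cylinder at (1, 1) does not reach this height (z outside [9.5, 17.5]); the cylinder at (-1.5, 4.5): section is a regular 6-gon, circumradius r=10.5 (area = (6/2)·10.500²·sin(360°/6) = 286.44 mm²); Merging all regions: the regions partially overlap — summed areas 660.56 mm² minus the doubly-counted overlap 187.39 mm² gives 473.17 mm² — area = 473.17 mm². Checking containment: the cross-section at z = 24 is a subset of the cross-section at z = 14.8.

entirely on top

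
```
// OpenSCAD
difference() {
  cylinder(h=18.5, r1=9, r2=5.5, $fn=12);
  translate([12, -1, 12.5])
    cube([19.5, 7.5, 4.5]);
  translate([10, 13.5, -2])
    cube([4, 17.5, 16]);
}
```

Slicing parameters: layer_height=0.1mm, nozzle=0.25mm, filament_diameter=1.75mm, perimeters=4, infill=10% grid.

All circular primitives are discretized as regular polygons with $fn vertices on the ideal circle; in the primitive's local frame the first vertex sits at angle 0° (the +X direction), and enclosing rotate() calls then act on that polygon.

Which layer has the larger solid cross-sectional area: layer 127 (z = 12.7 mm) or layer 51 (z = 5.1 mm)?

Layer 127 (z = 12.7): the cone contributes a regular 12-gon of circumradius 6.597 (interpolated between r1=9 and r2=5.5 at t=0.686) (area = (12/2)·6.597²·sin(360°/12) = 130.57 mm²); the cube at (12, -1) is present — its section is the full 19.5×7.5 rectangle (area 146.25 mm²); the cube at (10, 13.5) is present — its section is the full 4×17.5 rectangle (area 70.00 mm²); Taking the first minus the rest: starting from the cone (130.57 mm²), the 19.5×7.5 cube at (12, -1) misses the remaining region (no effect); the 4×17.5 cube at (10, 13.5) misses the remaining region (no effect) — area = 130.57 mm². So its area = 130.57 mm². Layer 51 (z = 5.1): the cone (r1=9→r2=5.5) has section circumradius 8.035 here — a regular 12-gon (area = (12/2)·8.035²·sin(360°/12) = 193.69 mm²); the cube at (12, -1) does not reach this height (z outside [12.5, 17]); the cube at (10, 13.5) is present — its section is the full 4×17.5 rectangle (area 70.00 mm²); Subtracting the remaining from the first: starting from the cone (193.69 mm²), the 4×17.5 cube at (10, 13.5) misses the remaining region (no effect) — area = 193.69 mm². So its area = 193.69 mm². Layer 51 is larger (193.69 vs 130.57 mm²).

layer 51 (z = 5.1 mm)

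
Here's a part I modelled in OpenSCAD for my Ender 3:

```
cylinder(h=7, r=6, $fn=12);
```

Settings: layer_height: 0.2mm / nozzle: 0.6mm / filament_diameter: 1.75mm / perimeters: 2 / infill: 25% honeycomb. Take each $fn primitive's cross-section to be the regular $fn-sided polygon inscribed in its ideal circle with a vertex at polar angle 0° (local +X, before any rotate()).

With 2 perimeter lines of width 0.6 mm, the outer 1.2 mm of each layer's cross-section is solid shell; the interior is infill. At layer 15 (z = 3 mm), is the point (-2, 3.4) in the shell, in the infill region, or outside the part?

infill

At z = 3 mm: the r=6 cylinder gives a regular 12-gon of circumradius 6 (constant along its height). Overall, the cross-section is a single solid region. The nearest boundary edge runs (-3.00, 5.20)→(-5.20, 3.00); distance from the point to it = 1.98 mm. The point is inside the cross-section and 1.98 mm from the nearest boundary — more than the 1.2 mm shell width (2 × 0.6), so it's in the infill interior.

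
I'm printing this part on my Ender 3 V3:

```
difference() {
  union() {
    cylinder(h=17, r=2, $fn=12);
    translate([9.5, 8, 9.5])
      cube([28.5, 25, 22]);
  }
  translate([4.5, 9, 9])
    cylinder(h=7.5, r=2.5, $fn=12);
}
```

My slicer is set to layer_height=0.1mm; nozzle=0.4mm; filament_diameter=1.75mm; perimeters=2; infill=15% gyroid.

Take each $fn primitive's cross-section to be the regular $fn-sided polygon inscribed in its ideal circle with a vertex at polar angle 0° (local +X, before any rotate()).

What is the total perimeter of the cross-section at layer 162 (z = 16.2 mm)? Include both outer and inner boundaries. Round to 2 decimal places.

At z = 16.2 mm: the r=2 cylinder contributes a regular 12-gon of circumradius 2 (perimeter = 2·12·2.000·sin(180°/12) = 12.42 mm); the cube at (9.5, 8) (footprint 28.5×25) is included at this height (perimeter 107.00 mm); Combining (union): the 2 present regions are separate (no shared area or edge), so areas and boundary lengths simply add and each stays a separate island — boundary = 119.42 mm; the r=2.5 cylinder at (4.5, 9) gives a regular 12-gon of circumradius 2.5 (constant along its height) (perimeter = 2·12·2.500·sin(180°/12) = 15.53 mm); Subtracting the remaining from the first: starting from the result so far, the r=2.5 cylinder at (4.5, 9) misses the remaining region (no effect) — boundary = 119.42 mm. Overall, the cross-section has 2 separate islands. Total boundary length (outer) = 119.42 mm.

119.42 mm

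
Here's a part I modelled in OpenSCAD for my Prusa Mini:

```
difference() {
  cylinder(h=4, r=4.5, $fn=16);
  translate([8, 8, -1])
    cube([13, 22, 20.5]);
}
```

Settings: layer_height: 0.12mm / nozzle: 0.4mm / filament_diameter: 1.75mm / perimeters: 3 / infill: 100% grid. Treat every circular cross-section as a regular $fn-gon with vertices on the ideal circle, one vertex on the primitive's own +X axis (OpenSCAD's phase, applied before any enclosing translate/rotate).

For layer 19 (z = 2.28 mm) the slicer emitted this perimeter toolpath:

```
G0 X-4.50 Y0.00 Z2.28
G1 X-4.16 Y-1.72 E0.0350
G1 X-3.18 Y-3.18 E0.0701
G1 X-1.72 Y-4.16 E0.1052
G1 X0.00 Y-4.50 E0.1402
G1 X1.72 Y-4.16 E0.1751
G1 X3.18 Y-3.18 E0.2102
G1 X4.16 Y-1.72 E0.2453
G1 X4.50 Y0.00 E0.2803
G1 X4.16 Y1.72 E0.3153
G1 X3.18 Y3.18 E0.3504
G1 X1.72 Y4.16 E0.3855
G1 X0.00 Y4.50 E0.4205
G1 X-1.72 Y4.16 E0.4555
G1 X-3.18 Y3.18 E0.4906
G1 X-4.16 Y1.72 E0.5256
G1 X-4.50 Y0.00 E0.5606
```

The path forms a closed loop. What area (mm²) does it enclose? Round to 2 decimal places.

Apply the shoelace formula to the sequence of (X, Y) vertices; enclosed area = 62.00 mm².

62.00 mm²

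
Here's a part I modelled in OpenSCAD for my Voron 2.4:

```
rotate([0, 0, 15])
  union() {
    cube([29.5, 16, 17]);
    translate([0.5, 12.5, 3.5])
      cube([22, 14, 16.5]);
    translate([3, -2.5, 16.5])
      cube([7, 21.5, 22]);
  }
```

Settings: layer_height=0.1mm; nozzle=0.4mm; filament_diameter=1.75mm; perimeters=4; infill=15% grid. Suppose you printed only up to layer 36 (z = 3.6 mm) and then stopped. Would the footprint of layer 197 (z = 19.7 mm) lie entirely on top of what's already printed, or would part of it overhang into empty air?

Compare the two slices. At z = 3.6: the cube (footprint 29.5×16) is included at this height (area 472.00 mm²); the cube at (0.5, 12.5) is present — its section is the full 22×14 rectangle (area 308.00 mm²); the cube at (3, -2.5) is not intersected at this z (z outside [16.5, 38.5]); Taking the union: the regions partially overlap — summed areas 780.00 mm² minus the doubly-counted overlap 77.00 mm² gives 703.00 mm² — area = 703.00 mm²; (rotated 15° about Z; rotation is an isometry so areas/perimeters/island counts are preserved). At z = 19.7: the cube is absent (z outside [0, 17]); the cube at (0.5, 12.5) is present — its section is the full 22×14 rectangle (area 308.00 mm²); the cube at (3, -2.5) is present — its section is the full 7×21.5 rectangle (area 150.50 mm²); Taking the union: the regions partially overlap — summed areas 458.50 mm² minus the doubly-counted overlap 45.50 mm² gives 413.00 mm² — area = 413.00 mm²; (rotated 15° about Z; rotation is an isometry so areas/perimeters/island counts are preserved). Checking containment: at z = 19.7 the cross-section extends beyond the z = 3.6 cross-section by about 17.50 mm².

part overhangs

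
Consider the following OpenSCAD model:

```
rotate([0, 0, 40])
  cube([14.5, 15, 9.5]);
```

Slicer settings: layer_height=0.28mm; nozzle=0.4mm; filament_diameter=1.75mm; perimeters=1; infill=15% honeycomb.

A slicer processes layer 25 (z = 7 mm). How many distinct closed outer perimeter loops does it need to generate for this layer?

1

At z = 7 mm: the 14.5×15 cube contributes its full rectangle; (rotated 40° about Z; rotation is an isometry so areas/perimeters/island counts are preserved). The result has 1 disconnected region.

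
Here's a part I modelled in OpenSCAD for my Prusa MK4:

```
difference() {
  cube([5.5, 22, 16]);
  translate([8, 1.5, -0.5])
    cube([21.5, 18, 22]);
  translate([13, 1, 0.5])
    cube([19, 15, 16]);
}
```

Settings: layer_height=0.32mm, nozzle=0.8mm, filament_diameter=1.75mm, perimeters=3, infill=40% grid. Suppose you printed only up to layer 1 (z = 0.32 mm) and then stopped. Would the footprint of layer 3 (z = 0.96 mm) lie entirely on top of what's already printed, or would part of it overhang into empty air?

Compare the two slices. At z = 0.32: the 5.5×22 cube contributes its full rectangle (area 121.00 mm²); the cube at (8, 1.5) is present — its section is the full 21.5×18 rectangle (area 387.00 mm²); the cube at (13, 1) is not intersected at this z (z outside [0.5, 16.5]); Subtracting the remaining from the first: starting from the 5.5×22 cube (121.00 mm²), the 21.5×18 cube at (8, 1.5) misses the remaining region (no effect) — area = 121.00 mm². At z = 0.96: the cube is present — its section is the full 5.5×22 rectangle (area 121.00 mm²); the cube at (8, 1.5) is present — its section is the full 21.5×18 rectangle (area 387.00 mm²); the cube at (13, 1) is present — its section is the full 19×15 rectangle (area 285.00 mm²); Subtracting the remaining from the first: starting from the 5.5×22 cube (121.00 mm²), the 21.5×18 cube at (8, 1.5) misses the remaining region (no effect); the 19×15 cube at (13, 1) misses the remaining region (no effect) — area = 121.00 mm². Checking containment: the cross-section at z = 0.96 is a subset of the cross-section at z = 0.32.

entirely on top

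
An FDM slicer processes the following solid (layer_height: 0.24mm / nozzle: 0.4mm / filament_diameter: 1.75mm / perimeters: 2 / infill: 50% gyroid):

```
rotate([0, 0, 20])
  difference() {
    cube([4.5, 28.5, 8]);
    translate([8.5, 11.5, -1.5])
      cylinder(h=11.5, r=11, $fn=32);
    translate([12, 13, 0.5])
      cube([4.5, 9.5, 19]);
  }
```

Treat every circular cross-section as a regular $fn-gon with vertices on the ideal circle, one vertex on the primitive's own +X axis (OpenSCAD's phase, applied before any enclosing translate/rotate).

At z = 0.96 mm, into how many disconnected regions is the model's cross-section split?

At z = 0.96 mm: the cube is present — its section is the full 4.5×28.5 rectangle; the r=11 cylinder at (8.5, 11.5) contributes a regular 32-gon of circumradius 11; the cube at (12, 13) (footprint 4.5×9.5) is included at this height; After the difference (first − rest): starting from the 4.5×28.5 cube, the r=11 cylinder at (8.5, 11.5) partially overlaps it — only the 79.80 mm² overlap (of its 377.69 mm²) is removed, clipping the outline; the 4.5×9.5 cube at (12, 13) misses the remaining region (no effect) — 2 connected regions; (whole slice rotated 20° about Z — lengths, areas and connectivity unchanged). The result has 2 disconnected regions.

2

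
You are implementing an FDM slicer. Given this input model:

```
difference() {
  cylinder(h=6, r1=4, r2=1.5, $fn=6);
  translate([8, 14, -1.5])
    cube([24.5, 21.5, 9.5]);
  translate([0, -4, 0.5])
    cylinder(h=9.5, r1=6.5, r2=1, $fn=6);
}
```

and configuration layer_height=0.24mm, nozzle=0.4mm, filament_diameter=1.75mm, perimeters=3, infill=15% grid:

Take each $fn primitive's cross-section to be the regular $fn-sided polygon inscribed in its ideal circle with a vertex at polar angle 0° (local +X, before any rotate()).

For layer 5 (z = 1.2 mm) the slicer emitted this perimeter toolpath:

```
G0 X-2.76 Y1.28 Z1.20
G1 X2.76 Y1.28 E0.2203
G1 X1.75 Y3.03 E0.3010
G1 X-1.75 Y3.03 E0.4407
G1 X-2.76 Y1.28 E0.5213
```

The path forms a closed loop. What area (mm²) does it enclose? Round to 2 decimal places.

7.89 mm²

Apply the shoelace formula to the sequence of (X, Y) vertices; enclosed area = 7.89 mm².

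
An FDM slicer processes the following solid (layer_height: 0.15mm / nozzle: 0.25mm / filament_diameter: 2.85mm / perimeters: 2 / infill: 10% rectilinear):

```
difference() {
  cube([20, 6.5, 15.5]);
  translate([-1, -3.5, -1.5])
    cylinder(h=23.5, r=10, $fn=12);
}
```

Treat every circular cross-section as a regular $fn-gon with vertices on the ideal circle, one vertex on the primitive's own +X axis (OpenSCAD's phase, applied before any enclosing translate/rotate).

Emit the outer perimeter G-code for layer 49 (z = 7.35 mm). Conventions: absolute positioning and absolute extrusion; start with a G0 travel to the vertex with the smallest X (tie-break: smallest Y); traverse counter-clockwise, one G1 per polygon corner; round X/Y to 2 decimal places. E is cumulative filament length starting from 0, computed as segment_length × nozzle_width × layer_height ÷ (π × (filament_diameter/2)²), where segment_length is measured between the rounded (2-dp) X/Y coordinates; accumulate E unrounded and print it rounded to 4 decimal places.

At z = 7.35 mm: the cube is present — its section is the full 20×6.5 rectangle; the cylinder at (-1, -3.5): section is a regular 12-gon, circumradius r=10; After the difference (first − rest): starting from the 20×6.5 cube, the r=10 cylinder at (-1, -3.5) partially overlaps it — only the 35.28 mm² overlap (of its 300.00 mm²) is removed, clipping the outline — 1 connected region. The outline is a single polygon with 7 vertices. Extrusion per mm of travel: 0.25 × 0.15 / (π × 1.425²) = 0.005878. Accumulating E over each segment gives final E = 0.2914.

G0 X0.00 Y6.23 Z7.35
G1 X4.00 Y5.16 E0.0243
G1 X7.66 Y1.50 E0.0548
G1 X8.06 Y0.00 E0.0639
G1 X20.00 Y0.00 E0.1341
G1 X20.00 Y6.50 E0.1723
G1 X0.00 Y6.50 E0.2899
G1 X0.00 Y6.23 E0.2914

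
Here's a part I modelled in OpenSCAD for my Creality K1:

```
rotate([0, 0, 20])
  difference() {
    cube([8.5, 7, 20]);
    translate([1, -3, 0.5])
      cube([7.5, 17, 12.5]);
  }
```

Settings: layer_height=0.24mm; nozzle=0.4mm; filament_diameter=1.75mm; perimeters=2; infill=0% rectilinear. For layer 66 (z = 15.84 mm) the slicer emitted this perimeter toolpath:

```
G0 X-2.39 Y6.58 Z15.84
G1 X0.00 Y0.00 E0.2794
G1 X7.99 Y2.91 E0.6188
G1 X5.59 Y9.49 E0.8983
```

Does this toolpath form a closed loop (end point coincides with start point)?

no

Start point (G0): (-2.39, 6.58). End point (last G1): the path does not return to the start — open.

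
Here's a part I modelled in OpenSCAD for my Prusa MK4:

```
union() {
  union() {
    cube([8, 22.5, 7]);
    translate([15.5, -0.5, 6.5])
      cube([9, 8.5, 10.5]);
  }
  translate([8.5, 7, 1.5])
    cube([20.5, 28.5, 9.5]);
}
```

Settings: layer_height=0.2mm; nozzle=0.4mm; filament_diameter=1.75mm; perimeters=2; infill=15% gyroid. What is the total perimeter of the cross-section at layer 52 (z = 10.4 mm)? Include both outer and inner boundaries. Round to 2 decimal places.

113.00 mm

At z = 10.4 mm: the cube does not reach this height (z outside [0, 7]); the cube at (15.5, -0.5) is present — its section is the full 9×8.5 rectangle (perimeter 35.00 mm); Combining (union): only the 9×8.5 cube at (15.5, -0.5) is present, so the union is just that shape — boundary = 35.00 mm; the cube at (8.5, 7) is present — its section is the full 20.5×28.5 rectangle (perimeter 98.00 mm); Taking the union: the regions partially overlap (shared area 9.00 mm²), so the edge portions inside another operand are dropped and the merged outline is re-measured after clipping — boundary = 113.00 mm. Overall, the cross-section is a single solid region. Total boundary length (outer) = 113.00 mm.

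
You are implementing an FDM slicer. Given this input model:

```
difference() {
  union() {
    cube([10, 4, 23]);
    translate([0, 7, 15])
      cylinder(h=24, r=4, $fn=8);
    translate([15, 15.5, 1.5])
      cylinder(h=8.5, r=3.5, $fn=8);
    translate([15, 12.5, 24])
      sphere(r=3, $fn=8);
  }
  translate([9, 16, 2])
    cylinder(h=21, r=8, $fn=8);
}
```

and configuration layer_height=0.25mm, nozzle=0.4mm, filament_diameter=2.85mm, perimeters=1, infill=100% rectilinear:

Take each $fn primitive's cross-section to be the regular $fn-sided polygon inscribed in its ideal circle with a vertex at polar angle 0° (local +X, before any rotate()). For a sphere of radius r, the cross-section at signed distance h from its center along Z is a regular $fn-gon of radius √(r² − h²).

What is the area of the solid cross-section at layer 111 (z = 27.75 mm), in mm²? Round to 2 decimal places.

45.25 mm²

At z = 27.75 mm: the cube is absent (z outside [0, 23]); the cylinder at (0, 7): section is a regular 8-gon, circumradius r=4 (area = (8/2)·4.000²·sin(360°/8) = 45.25 mm²); the cylinder at (15, 15.5) does not reach this height (z outside [1.5, 10]); the sphere at (15, 12.5) is not intersected at this z (|z−center|=3.750 > r=3); Combining (union): only the r=4 cylinder at (0, 7) is present, so the union is just that shape — area = 45.25 mm²; the cylinder at (9, 16) is absent (z outside [2, 23]); After the difference (first − rest): none of the subtracted shapes is present at this height, so that combined region is unchanged — area = 45.25 mm². Overall, the cross-section is a single solid region. Net area = 45.25 mm².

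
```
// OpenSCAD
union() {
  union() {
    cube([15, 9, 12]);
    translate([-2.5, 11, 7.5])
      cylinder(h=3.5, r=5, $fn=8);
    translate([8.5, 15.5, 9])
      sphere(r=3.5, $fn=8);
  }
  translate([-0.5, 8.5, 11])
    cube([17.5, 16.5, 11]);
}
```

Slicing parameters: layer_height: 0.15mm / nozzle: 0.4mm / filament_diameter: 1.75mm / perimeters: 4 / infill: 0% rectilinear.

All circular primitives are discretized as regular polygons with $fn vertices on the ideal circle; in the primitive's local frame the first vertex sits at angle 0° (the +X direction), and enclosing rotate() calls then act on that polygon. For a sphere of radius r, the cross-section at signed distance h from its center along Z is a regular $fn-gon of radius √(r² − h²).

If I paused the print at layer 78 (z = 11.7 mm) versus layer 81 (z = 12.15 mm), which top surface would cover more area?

layer 78 (z = 11.7 mm)

Layer 78 (z = 11.7): the 15×9 cube contributes its full rectangle (area 135.00 mm²); the cylinder at (-2.5, 11) is absent (z outside [7.5, 11]); the r=3.5 sphere at (8.5, 15.5) slices to a regular 8-gon of circumradius 2.227 (√(r²−h²) with h=2.7 from center) (area = (8/2)·2.227²·sin(360°/8) = 14.03 mm²); Combining (union): the 2 present regions are separate (no shared area or edge), so areas and boundary lengths simply add and each stays a separate island — area = 149.03 mm²; the cube at (-0.5, 8.5) (footprint 17.5×16.5) is included at this height (area 288.75 mm²); Combining (union): the regions partially overlap — summed areas 437.78 mm² minus the doubly-counted overlap 21.53 mm² gives 416.25 mm² — area = 416.25 mm². So its area = 416.25 mm². Layer 81 (z = 12.15): the cube is absent (z outside [0, 12]); the cylinder at (-2.5, 11) is absent (z outside [7.5, 11]); the r=3.5 sphere at (8.5, 15.5) slices to a regular 8-gon of circumradius 1.526 (√(r²−h²) with h=3.15 from center) (area = (8/2)·1.526²·sin(360°/8) = 6.58 mm²); Combining (union): only the r=3.5 sphere at (8.5, 15.5) is present, so the union is just that shape — area = 6.58 mm²; the cube at (-0.5, 8.5) is present — its section is the full 17.5×16.5 rectangle (area 288.75 mm²); Combining (union): the result so far lies entirely inside the 17.5×16.5 cube at (-0.5, 8.5), so the union is just the 17.5×16.5 cube at (-0.5, 8.5) — area = 288.75 mm². So its area = 288.75 mm². Layer 78 is larger (416.25 vs 288.75 mm²).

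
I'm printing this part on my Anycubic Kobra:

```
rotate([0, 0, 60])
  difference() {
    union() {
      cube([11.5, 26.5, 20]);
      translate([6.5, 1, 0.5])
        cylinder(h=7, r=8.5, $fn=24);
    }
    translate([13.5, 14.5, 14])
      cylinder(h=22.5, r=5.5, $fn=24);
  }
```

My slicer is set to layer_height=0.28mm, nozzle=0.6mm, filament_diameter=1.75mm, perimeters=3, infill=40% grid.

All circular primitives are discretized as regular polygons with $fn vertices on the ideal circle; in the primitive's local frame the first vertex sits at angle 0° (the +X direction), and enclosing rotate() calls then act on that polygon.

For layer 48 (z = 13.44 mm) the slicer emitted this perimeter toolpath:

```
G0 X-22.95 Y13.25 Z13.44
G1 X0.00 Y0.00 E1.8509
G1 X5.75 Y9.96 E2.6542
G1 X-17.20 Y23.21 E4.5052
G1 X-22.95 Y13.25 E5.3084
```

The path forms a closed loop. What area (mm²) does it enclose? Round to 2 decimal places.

Apply the shoelace formula to the sequence of (X, Y) vertices; enclosed area = 304.77 mm².

304.77 mm²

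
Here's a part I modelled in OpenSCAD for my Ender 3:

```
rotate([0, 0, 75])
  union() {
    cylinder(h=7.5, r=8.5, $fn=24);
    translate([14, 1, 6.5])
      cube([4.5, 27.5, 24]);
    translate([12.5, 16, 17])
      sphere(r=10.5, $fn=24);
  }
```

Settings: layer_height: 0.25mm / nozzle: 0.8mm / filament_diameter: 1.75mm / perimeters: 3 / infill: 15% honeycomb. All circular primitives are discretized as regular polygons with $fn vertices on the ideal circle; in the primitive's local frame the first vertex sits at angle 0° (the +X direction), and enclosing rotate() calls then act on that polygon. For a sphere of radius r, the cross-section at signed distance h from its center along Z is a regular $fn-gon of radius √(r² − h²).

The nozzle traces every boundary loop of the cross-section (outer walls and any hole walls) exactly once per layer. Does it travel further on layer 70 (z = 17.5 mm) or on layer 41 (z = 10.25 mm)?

Layer 70 (z = 17.5): the cylinder does not reach this height (z outside [0, 7.5]); the cube at (14, 1) is present — its section is the full 4.5×27.5 rectangle (perimeter 64.00 mm); the sphere at (12.5, 16): section is a regular 24-gon, circumradius = √(r²−h²) = √(10.5²−0.5²) = 10.488 (perimeter = 2·24·10.488·sin(180°/24) = 65.71 mm); Taking the union: the regions partially overlap (shared area 86.70 mm²), so the edge portions inside another operand are dropped and the merged outline is re-measured after clipping — boundary = 82.29 mm; (rotated 75° about Z; rotation is an isometry so areas/perimeters/island counts are preserved). So its perimeter = 82.29 mm. Layer 41 (z = 10.25): the cylinder is absent (z outside [0, 7.5]); the cube at (14, 1) (footprint 4.5×27.5) is included at this height (perimeter 64.00 mm); the r=10.5 sphere at (12.5, 16) slices to a regular 24-gon of circumradius 8.043 (√(r²−h²) with h=6.75 from center) (perimeter = 2·24·8.043·sin(180°/24) = 50.39 mm); Combining (union): the regions partially overlap (shared area 62.17 mm²), so the edge portions inside another operand are dropped and the merged outline is re-measured after clipping — boundary = 77.54 mm; (rotated 75° about Z; rotation is an isometry so areas/perimeters/island counts are preserved). So its perimeter = 77.54 mm. Layer 70 is larger (82.29 vs 77.54 mm).

layer 70 (z = 17.5 mm)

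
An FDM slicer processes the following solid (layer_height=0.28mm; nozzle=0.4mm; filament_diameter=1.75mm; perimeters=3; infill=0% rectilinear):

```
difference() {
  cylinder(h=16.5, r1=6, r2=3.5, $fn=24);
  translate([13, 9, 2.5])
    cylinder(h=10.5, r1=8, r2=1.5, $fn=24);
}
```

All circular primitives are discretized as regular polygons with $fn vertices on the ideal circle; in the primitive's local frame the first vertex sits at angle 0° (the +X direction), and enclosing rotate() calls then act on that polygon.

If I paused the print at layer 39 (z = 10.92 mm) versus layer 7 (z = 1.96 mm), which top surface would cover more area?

layer 7 (z = 1.96 mm)

Layer 39 (z = 10.92): the cone contributes a regular 24-gon of circumradius 4.345 (interpolated between r1=6 and r2=3.5 at t=0.662) (area = (24/2)·4.345²·sin(360°/24) = 58.65 mm²); the cone at (13, 9): at t=0.802 of its height the radius interpolates to r₁+(r₂−r₁)t = 2.788, giving a regular 24-gon of that circumradius (area = (24/2)·2.788²·sin(360°/24) = 24.13 mm²); Taking the first minus the rest: starting from the cone (58.65 mm²), the cone at (13, 9) misses the remaining region (no effect) — area = 58.65 mm². So its area = 58.65 mm². Layer 7 (z = 1.96): the cone: at t=0.119 of its height the radius interpolates to r₁+(r₂−r₁)t = 5.703, giving a regular 24-gon of that circumradius (area = (24/2)·5.703²·sin(360°/24) = 101.02 mm²); the cone at (13, 9) is not intersected at this z (z outside [2.5, 13]); After the difference (first − rest): none of the subtracted shapes is present at this height, so the cone is unchanged — area = 101.02 mm². So its area = 101.02 mm². Layer 7 is larger (101.02 vs 58.65 mm²).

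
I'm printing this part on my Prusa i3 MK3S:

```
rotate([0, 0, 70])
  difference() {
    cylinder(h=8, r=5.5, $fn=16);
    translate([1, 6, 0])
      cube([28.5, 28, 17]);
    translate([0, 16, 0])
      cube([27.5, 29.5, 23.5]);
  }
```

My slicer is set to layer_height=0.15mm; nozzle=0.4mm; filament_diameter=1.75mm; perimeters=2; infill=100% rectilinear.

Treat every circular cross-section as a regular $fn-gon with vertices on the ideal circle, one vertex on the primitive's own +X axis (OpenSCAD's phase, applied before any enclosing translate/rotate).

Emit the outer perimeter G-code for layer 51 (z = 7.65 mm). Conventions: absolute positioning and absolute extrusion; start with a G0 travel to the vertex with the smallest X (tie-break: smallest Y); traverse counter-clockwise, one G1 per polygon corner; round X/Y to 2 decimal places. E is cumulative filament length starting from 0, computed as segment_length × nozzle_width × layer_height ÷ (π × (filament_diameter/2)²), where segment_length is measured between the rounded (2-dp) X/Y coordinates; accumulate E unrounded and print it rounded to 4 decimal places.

G0 X-5.49 Y-0.24 Z7.65
G1 X-4.98 Y-2.32 E0.0534
G1 X-3.72 Y-4.06 E0.1070
G1 X-1.88 Y-5.17 E0.1606
G1 X0.24 Y-5.49 E0.2141
G1 X2.32 Y-4.98 E0.2675
G1 X4.06 Y-3.72 E0.3211
G1 X5.17 Y-1.88 E0.3747
G1 X5.49 Y0.24 E0.4282
G1 X4.98 Y2.32 E0.4816
G1 X3.72 Y4.06 E0.5352
G1 X1.88 Y5.17 E0.5888
G1 X-0.24 Y5.49 E0.6423
G1 X-2.32 Y4.98 E0.6957
G1 X-4.06 Y3.72 E0.7493
G1 X-5.17 Y1.88 E0.8029
G1 X-5.49 Y-0.24 E0.8564

At z = 7.65 mm: the r=5.5 cylinder gives a regular 16-gon of circumradius 5.5 (constant along its height); the cube at (1, 6) is present — its section is the full 28.5×28 rectangle; the cube at (0, 16) (footprint 27.5×29.5) is included at this height; Taking the first minus the rest: starting from the r=5.5 cylinder, the 28.5×28 cube at (1, 6) misses the remaining region (no effect); the 27.5×29.5 cube at (0, 16) misses the remaining region (no effect) — 1 connected region; (rotated 70° about Z; rotation is an isometry so areas/perimeters/island counts are preserved). The outline is a single polygon with 16 vertices. Extrusion per mm of travel: 0.4 × 0.15 / (π × 0.875²) = 0.024945. Accumulating E over each segment gives final E = 0.8564.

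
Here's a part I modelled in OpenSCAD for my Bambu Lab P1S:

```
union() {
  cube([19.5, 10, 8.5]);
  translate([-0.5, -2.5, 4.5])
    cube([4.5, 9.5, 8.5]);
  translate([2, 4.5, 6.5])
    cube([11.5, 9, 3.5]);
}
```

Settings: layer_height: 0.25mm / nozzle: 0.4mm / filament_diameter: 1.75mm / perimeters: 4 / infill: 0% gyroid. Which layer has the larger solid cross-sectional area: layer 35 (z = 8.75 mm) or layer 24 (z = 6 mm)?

layer 24 (z = 6 mm)

Layer 35 (z = 8.75): the cube does not reach this height (z outside [0, 8.5]); the cube at (-0.5, -2.5) is present — its section is the full 4.5×9.5 rectangle (area 42.75 mm²); the 11.5×9 cube at (2, 4.5) contributes its full rectangle (area 103.50 mm²); Merging all regions: the regions partially overlap — summed areas 146.25 mm² minus the doubly-counted overlap 5.00 mm² gives 141.25 mm² — area = 141.25 mm². So its area = 141.25 mm². Layer 24 (z = 6): the 19.5×10 cube contributes its full rectangle (area 195.00 mm²); the cube at (-0.5, -2.5) (footprint 4.5×9.5) is included at this height (area 42.75 mm²); the cube at (2, 4.5) does not reach this height (z outside [6.5, 10]); Merging all regions: the regions partially overlap — summed areas 237.75 mm² minus the doubly-counted overlap 28.00 mm² gives 209.75 mm² — area = 209.75 mm². So its area = 209.75 mm². Layer 24 is larger (209.75 vs 141.25 mm²).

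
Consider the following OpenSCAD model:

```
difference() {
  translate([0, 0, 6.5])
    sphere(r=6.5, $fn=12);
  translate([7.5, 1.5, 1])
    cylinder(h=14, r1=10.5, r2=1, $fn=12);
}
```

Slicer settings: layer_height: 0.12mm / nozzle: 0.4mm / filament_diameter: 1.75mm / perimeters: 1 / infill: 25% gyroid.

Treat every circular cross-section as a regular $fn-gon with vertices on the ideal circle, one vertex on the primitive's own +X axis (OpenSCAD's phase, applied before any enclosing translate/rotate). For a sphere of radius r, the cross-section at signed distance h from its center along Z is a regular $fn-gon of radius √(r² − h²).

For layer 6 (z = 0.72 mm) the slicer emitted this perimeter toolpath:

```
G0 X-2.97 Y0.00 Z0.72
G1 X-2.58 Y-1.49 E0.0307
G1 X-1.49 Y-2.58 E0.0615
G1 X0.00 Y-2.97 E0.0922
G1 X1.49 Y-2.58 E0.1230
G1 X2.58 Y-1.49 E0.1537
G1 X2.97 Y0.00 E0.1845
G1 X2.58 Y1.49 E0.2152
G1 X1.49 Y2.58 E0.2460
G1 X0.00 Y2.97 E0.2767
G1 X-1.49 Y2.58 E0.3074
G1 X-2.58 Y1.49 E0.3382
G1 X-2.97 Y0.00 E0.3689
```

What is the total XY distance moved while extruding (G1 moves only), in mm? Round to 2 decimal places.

18.49 mm

Sum the Euclidean lengths of each G1 segment: total = 18.49 mm.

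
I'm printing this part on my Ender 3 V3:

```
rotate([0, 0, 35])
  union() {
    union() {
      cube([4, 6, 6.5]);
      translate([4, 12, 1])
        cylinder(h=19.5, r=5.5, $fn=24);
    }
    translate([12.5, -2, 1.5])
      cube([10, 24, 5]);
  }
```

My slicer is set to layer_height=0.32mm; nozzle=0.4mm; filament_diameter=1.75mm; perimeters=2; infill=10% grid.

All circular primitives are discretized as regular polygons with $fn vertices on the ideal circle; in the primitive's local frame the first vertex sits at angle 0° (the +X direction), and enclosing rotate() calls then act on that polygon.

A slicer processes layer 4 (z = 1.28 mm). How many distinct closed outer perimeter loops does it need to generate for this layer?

At z = 1.28 mm: the cube is present — its section is the full 4×6 rectangle; the r=5.5 cylinder at (4, 12) gives a regular 24-gon of circumradius 5.5 (constant along its height); Combining (union): the 2 present regions are separate (no shared area or edge), so areas and boundary lengths simply add and each stays a separate island — 2 connected regions; the cube at (12.5, -2) is not intersected at this z (z outside [1.5, 6.5]); Combining (union): only that combined region is present, so the union is just that shape — 2 connected regions; (whole slice rotated 35° about Z — lengths, areas and connectivity unchanged). The result has 2 disconnected regions.

2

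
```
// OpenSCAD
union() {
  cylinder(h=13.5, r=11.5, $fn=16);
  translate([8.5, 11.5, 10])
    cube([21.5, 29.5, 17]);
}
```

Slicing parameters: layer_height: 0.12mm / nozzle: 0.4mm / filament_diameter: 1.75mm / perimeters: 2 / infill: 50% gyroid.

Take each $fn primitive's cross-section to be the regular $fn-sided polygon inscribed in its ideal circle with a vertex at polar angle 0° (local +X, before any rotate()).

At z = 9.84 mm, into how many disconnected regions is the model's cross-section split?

At z = 9.84 mm: the r=11.5 cylinder contributes a regular 16-gon of circumradius 11.5; the cube at (8.5, 11.5) does not reach this height (z outside [10, 27]); Taking the union: only the r=11.5 cylinder is present, so the union is just that shape — 1 connected region. The result has 1 disconnected region.

1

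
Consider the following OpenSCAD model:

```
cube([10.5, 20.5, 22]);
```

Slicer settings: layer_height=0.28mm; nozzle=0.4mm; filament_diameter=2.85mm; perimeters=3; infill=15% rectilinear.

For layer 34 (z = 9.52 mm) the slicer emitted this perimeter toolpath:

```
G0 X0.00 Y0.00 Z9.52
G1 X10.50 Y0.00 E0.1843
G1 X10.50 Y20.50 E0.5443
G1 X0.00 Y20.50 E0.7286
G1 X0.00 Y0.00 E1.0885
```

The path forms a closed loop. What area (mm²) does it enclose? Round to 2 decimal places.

Apply the shoelace formula to the sequence of (X, Y) vertices; enclosed area = 215.25 mm².

215.25 mm²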